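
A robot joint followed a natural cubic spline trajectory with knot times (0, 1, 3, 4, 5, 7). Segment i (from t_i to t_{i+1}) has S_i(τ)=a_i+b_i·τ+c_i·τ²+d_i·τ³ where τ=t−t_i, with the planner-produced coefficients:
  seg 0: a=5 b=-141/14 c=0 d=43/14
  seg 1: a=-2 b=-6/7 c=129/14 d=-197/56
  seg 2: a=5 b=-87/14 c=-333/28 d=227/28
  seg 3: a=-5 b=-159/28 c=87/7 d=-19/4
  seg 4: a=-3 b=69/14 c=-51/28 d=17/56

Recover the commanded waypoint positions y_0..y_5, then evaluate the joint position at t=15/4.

y_0=5 y_1=-2 y_2=5 y_3=-5 y_4=-3 y_5=2
S(15/4) = -5251/1792

y_0 = S_0(0) = a_0 = 5
y_1 = S_1(0) = a_1 = -2
y_2 = S_2(0) = a_2 = 5
y_3 = S_3(0) = a_3 = -5
y_4 = S_4(0) = a_4 = -3
y_5 = S_4(2) = 2
t_q=15/4 is in segment 2 (τ=3/4); S_2(τ)=-5251/1792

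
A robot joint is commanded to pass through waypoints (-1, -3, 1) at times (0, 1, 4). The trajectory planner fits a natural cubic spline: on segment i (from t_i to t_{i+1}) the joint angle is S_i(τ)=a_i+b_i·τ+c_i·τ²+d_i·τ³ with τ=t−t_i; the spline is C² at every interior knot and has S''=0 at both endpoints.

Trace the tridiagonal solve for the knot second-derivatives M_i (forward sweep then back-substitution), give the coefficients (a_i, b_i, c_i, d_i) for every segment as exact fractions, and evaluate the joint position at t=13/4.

  seg 0: a=-1 b=-29/12 c=0 d=5/12
  seg 1: a=-3 b=-7/6 c=5/4 d=-5/36
S(13/4) = -225/256

Δ: Δ0=-2, Δ1=4/3
row 1: diag=8, rhs=20; c'=3/8, d'=5/2
back: M1=5/2
M: M0=0, M1=5/2, M2=0
seg 0: a=-1, c=M0/2=0, d=(M1−M0)/(6·1)=5/12, b=Δ0−h0·(2M0+M1)/6=-29/12
seg 1: a=-3, c=M1/2=5/4, d=(M2−M1)/(6·3)=-5/36, b=Δ1−h1·(2M1+M2)/6=-7/6
t_q=13/4 → seg 1, τ=9/4; S=-3+-7/6·τ+5/4·τ²+-5/36·τ³=-225/256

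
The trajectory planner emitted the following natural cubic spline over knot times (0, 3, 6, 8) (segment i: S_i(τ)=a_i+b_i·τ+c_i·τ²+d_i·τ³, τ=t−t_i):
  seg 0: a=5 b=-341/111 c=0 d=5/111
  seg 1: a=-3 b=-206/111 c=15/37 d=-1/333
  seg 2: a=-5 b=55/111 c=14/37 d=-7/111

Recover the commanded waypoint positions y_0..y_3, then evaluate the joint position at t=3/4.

y_0 = S_0(0) = a_0 = 5
y_1 = S_1(0) = a_1 = -3
y_2 = S_2(0) = a_2 = -5
y_3 = S_2(2) = -3
t_q=3/4 is in segment 0 (τ=3/4); S_0(τ)=6429/2368

y_0=5 y_1=-3 y_2=-5 y_3=-3
S(3/4) = 6429/2368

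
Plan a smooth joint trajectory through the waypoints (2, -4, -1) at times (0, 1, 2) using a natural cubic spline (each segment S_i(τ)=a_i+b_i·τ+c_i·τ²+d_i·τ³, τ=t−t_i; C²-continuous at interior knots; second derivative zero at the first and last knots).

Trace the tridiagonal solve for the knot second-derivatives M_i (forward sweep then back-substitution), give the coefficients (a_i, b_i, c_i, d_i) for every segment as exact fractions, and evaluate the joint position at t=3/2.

  seg 0: a=2 b=-33/4 c=0 d=9/4
  seg 1: a=-4 b=-3/2 c=27/4 d=-9/4
S(3/2) = -107/32

Δ: Δ0=-6, Δ1=3
row 1: diag=4, rhs=54; c'=1/4, d'=27/2
back: M1=27/2
M: M0=0, M1=27/2, M2=0
seg 0: a=2, c=M0/2=0, d=(M1−M0)/(6·1)=9/4, b=Δ0−h0·(2M0+M1)/6=-33/4
seg 1: a=-4, c=M1/2=27/4, d=(M2−M1)/(6·1)=-9/4, b=Δ1−h1·(2M1+M2)/6=-3/2
t_q=3/2 → seg 1, τ=1/2; S=-4+-3/2·τ+27/4·τ²+-9/4·τ³=-107/32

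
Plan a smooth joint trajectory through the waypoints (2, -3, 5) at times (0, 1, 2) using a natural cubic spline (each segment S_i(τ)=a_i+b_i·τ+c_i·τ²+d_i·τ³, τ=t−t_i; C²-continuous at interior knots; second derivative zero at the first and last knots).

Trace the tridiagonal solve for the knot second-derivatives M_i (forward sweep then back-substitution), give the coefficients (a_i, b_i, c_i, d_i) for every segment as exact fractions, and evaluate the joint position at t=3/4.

  seg 0: a=2 b=-33/4 c=0 d=13/4
  seg 1: a=-3 b=3/2 c=39/4 d=-13/4
S(3/4) = -721/256

Δ: Δ0=-5, Δ1=8
row 1: diag=4, rhs=78; c'=1/4, d'=39/2
back: M1=39/2
M: M0=0, M1=39/2, M2=0
seg 0: a=2, c=M0/2=0, d=(M1−M0)/(6·1)=13/4, b=Δ0−h0·(2M0+M1)/6=-33/4
seg 1: a=-3, c=M1/2=39/4, d=(M2−M1)/(6·1)=-13/4, b=Δ1−h1·(2M1+M2)/6=3/2
t_q=3/4 → seg 0, τ=3/4; S=2+-33/4·τ+0·τ²+13/4·τ³=-721/256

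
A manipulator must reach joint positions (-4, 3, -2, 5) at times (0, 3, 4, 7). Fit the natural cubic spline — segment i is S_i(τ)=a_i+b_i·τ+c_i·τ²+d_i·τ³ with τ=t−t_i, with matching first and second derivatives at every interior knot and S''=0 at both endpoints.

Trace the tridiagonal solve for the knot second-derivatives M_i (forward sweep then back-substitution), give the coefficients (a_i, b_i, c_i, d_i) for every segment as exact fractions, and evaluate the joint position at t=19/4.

  seg 0: a=-4 b=115/21 c=0 d=-22/63
  seg 1: a=3 b=-83/21 c=-22/7 d=44/21
  seg 2: a=-2 b=-83/21 c=22/7 d=-22/63
S(19/4) = -107/32

Δ: Δ0=7/3, Δ1=-5, Δ2=7/3
row 1: diag=8, rhs=-44; c'=1/8, d'=-11/2
row 2: denom=8−1·1/8=63/8; d'=(44−1·-11/2)/(63/8)=44/7
back: M2=44/7
back: M1=-11/2−1/8·44/7=-44/7
M: M0=0, M1=-44/7, M2=44/7, M3=0
seg 0: a=-4, c=M0/2=0, d=(M1−M0)/(6·3)=-22/63, b=Δ0−h0·(2M0+M1)/6=115/21
seg 1: a=3, c=M1/2=-22/7, d=(M2−M1)/(6·1)=44/21, b=Δ1−h1·(2M1+M2)/6=-83/21
seg 2: a=-2, c=M2/2=22/7, d=(M3−M2)/(6·3)=-22/63, b=Δ2−h2·(2M2+M3)/6=-83/21
t_q=19/4 → seg 2, τ=3/4; S=-2+-83/21·τ+22/7·τ²+-22/63·τ³=-107/32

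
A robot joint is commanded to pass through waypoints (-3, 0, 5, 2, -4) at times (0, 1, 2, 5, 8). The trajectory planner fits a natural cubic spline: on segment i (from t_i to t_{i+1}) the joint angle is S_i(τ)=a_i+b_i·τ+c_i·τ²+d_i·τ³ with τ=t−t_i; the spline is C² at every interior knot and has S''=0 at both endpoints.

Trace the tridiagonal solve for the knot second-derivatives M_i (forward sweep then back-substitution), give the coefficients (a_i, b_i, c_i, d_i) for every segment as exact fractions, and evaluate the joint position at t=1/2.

Δ: Δ0=3, Δ1=5, Δ2=-1, Δ3=-2
row 1: diag=4, rhs=12; c'=1/4, d'=3
row 2: denom=8−1·1/4=31/4; d'=(-36−1·3)/(31/4)=-156/31
row 3: denom=12−3·12/31=336/31; d'=(-6−3·-156/31)/(336/31)=47/56
back: M3=47/56
back: M2=-156/31−12/31·47/56=-75/14
back: M1=3−1/4·-75/14=243/56
M: M0=0, M1=243/56, M2=-75/14, M3=47/56, M4=0
seg 0: a=-3, c=M0/2=0, d=(M1−M0)/(6·1)=81/112, b=Δ0−h0·(2M0+M1)/6=255/112
seg 1: a=0, c=M1/2=243/112, d=(M2−M1)/(6·1)=-181/112, b=Δ1−h1·(2M1+M2)/6=249/56
seg 2: a=5, c=M2/2=-75/28, d=(M3−M2)/(6·3)=347/1008, b=Δ2−h2·(2M2+M3)/6=63/16
seg 3: a=2, c=M3/2=47/112, d=(M4−M3)/(6·3)=-47/1008, b=Δ3−h3·(2M3+M4)/6=-159/56
t_q=1/2 → seg 0, τ=1/2; S=-3+255/112·τ+0·τ²+81/112·τ³=-1587/896

  seg 0: a=-3 b=255/112 c=0 d=81/112
  seg 1: a=0 b=249/56 c=243/112 d=-181/112
  seg 2: a=5 b=63/16 c=-75/28 d=347/1008
  seg 3: a=2 b=-159/56 c=47/112 d=-47/1008
S(1/2) = -1587/896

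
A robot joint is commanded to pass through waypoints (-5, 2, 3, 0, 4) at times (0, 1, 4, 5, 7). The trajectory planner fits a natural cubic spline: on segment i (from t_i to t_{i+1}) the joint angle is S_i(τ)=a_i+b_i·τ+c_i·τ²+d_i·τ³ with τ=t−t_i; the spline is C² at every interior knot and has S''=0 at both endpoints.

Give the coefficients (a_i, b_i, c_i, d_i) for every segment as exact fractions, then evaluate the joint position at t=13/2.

  seg 0: a=-5 b=7477/966 c=0 d=-715/966
  seg 1: a=2 b=2666/483 c=-715/322 d=475/2898
  seg 2: a=3 b=-3263/966 c=-120/161 d=155/138
  seg 3: a=0 b=-724/483 c=845/322 d=-845/1932
S(13/2) = 11231/5152

Δ: Δ0=7, Δ1=1/3, Δ2=-3, Δ3=2
row 1: diag=8, rhs=-40; c'=3/8, d'=-5
row 2: denom=8−3·3/8=55/8; d'=(-20−3·-5)/(55/8)=-8/11
row 3: denom=6−1·8/55=322/55; d'=(30−1·-8/11)/(322/55)=845/161
back: M3=845/161
back: M2=-8/11−8/55·845/161=-240/161
back: M1=-5−3/8·-240/161=-715/161
M: M0=0, M1=-715/161, M2=-240/161, M3=845/161, M4=0
seg 0: a=-5, c=M0/2=0, d=(M1−M0)/(6·1)=-715/966, b=Δ0−h0·(2M0+M1)/6=7477/966
seg 1: a=2, c=M1/2=-715/322, d=(M2−M1)/(6·3)=475/2898, b=Δ1−h1·(2M1+M2)/6=2666/483
seg 2: a=3, c=M2/2=-120/161, d=(M3−M2)/(6·1)=155/138, b=Δ2−h2·(2M2+M3)/6=-3263/966
seg 3: a=0, c=M3/2=845/322, d=(M4−M3)/(6·2)=-845/1932, b=Δ3−h3·(2M3+M4)/6=-724/483
t_q=13/2 → seg 3, τ=3/2; S=0+-724/483·τ+845/322·τ²+-845/1932·τ³=11231/5152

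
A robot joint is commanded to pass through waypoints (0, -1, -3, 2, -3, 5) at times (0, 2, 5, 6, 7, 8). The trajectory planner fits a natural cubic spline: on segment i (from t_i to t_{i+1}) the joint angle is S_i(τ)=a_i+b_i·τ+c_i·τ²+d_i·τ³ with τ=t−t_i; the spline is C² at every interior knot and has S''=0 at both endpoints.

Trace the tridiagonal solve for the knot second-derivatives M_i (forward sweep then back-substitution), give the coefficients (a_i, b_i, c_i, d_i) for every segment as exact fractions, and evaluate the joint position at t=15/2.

Δ: Δ0=-1/2, Δ1=-2/3, Δ2=5, Δ3=-5, Δ4=8
row 1: diag=10, rhs=-1; c'=3/10, d'=-1/10
row 2: denom=8−3·3/10=71/10; d'=(34−3·-1/10)/(71/10)=343/71
row 3: denom=4−1·10/71=274/71; d'=(-60−1·343/71)/(274/71)=-4603/274
row 4: denom=4−1·71/274=1025/274; d'=(78−1·-4603/274)/(1025/274)=1039/41
back: M4=1039/41
back: M3=-4603/274−71/274·1039/41=-958/41
back: M2=343/71−10/71·-958/41=333/41
back: M1=-1/10−3/10·333/41=-104/41
M: M0=0, M1=-104/41, M2=333/41, M3=-958/41, M4=1039/41, M5=0
seg 0: a=0, c=M0/2=0, d=(M1−M0)/(6·2)=-26/123, b=Δ0−h0·(2M0+M1)/6=85/246
seg 1: a=-1, c=M1/2=-52/41, d=(M2−M1)/(6·3)=437/738, b=Δ1−h1·(2M1+M2)/6=-539/246
seg 2: a=-3, c=M2/2=333/82, d=(M3−M2)/(6·1)=-1291/246, b=Δ2−h2·(2M2+M3)/6=761/123
seg 3: a=2, c=M3/2=-479/41, d=(M4−M3)/(6·1)=1997/246, b=Δ3−h3·(2M3+M4)/6=-353/246
seg 4: a=-3, c=M4/2=1039/82, d=(M5−M4)/(6·1)=-1039/246, b=Δ4−h4·(2M4+M5)/6=-55/123
t_q=15/2 → seg 4, τ=1/2; S=-3+-55/123·τ+1039/82·τ²+-1039/246·τ³=-383/656

  seg 0: a=0 b=85/246 c=0 d=-26/123
  seg 1: a=-1 b=-539/246 c=-52/41 d=437/738
  seg 2: a=-3 b=761/123 c=333/82 d=-1291/246
  seg 3: a=2 b=-353/246 c=-479/41 d=1997/246
  seg 4: a=-3 b=-55/123 c=1039/82 d=-1039/246
S(15/2) = -383/656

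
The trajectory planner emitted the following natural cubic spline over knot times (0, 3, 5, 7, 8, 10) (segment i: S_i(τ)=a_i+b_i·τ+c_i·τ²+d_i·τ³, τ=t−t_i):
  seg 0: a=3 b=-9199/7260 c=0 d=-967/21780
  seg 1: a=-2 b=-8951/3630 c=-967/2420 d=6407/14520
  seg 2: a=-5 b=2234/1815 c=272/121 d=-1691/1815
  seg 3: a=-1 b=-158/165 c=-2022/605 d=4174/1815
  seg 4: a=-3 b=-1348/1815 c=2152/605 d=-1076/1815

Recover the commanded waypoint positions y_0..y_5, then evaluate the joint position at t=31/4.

y_0 = S_0(0) = a_0 = 3
y_1 = S_1(0) = a_1 = -2
y_2 = S_2(0) = a_2 = -5
y_3 = S_3(0) = a_3 = -1
y_4 = S_4(0) = a_4 = -3
y_5 = S_4(2) = 5
t_q=31/4 is in segment 3 (τ=3/4); S_3(τ)=-50877/19360

y_0=3 y_1=-2 y_2=-5 y_3=-1 y_4=-3 y_5=5
S(31/4) = -50877/19360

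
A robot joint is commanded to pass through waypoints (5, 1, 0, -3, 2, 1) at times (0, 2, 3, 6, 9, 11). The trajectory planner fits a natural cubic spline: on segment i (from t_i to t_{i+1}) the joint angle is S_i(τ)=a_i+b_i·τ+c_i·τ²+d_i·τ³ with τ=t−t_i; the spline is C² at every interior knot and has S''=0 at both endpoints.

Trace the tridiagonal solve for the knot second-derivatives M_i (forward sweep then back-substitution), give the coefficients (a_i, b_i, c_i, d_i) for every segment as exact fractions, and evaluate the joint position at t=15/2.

  seg 0: a=5 b=-11149/4677 c=0 d=1795/18708
  seg 1: a=1 b=-5764/4677 c=1795/3118 d=-3211/9354
  seg 2: a=0 b=-10391/9354 c=-708/1559 d=13781/84186
  seg 3: a=-3 b=2732/4677 c=9533/9354 d=-18473/84186
  seg 4: a=2 b=7243/9354 c=-1490/1559 d=745/4677
S(15/2) = -14251/24944

Δ: Δ0=-2, Δ1=-1, Δ2=-1, Δ3=5/3, Δ4=-1/2
row 1: diag=6, rhs=6; c'=1/6, d'=1
row 2: denom=8−1·1/6=47/6; d'=(0−1·1)/(47/6)=-6/47
row 3: denom=12−3·18/47=510/47; d'=(16−3·-6/47)/(510/47)=77/51
row 4: denom=10−3·47/170=1559/170; d'=(-13−3·77/51)/(1559/170)=-2980/1559
back: M4=-2980/1559
back: M3=77/51−47/170·-2980/1559=9533/4677
back: M2=-6/47−18/47·9533/4677=-1416/1559
back: M1=1−1/6·-1416/1559=1795/1559
M: M0=0, M1=1795/1559, M2=-1416/1559, M3=9533/4677, M4=-2980/1559, M5=0
seg 0: a=5, c=M0/2=0, d=(M1−M0)/(6·2)=1795/18708, b=Δ0−h0·(2M0+M1)/6=-11149/4677
seg 1: a=1, c=M1/2=1795/3118, d=(M2−M1)/(6·1)=-3211/9354, b=Δ1−h1·(2M1+M2)/6=-5764/4677
seg 2: a=0, c=M2/2=-708/1559, d=(M3−M2)/(6·3)=13781/84186, b=Δ2−h2·(2M2+M3)/6=-10391/9354
seg 3: a=-3, c=M3/2=9533/9354, d=(M4−M3)/(6·3)=-18473/84186, b=Δ3−h3·(2M3+M4)/6=2732/4677
seg 4: a=2, c=M4/2=-1490/1559, d=(M5−M4)/(6·2)=745/4677, b=Δ4−h4·(2M4+M5)/6=7243/9354
t_q=15/2 → seg 3, τ=3/2; S=-3+2732/4677·τ+9533/9354·τ²+-18473/84186·τ³=-14251/24944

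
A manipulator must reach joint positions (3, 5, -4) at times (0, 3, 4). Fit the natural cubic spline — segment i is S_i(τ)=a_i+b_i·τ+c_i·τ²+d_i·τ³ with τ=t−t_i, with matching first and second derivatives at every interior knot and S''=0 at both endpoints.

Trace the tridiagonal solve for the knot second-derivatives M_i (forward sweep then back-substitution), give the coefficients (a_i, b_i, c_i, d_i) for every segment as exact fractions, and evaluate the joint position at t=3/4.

  seg 0: a=3 b=103/24 c=0 d=-29/72
  seg 1: a=5 b=-79/12 c=-29/8 d=29/24
S(3/4) = 3097/512

Δ: Δ0=2/3, Δ1=-9
row 1: diag=8, rhs=-58; c'=1/8, d'=-29/4
back: M1=-29/4
M: M0=0, M1=-29/4, M2=0
seg 0: a=3, c=M0/2=0, d=(M1−M0)/(6·3)=-29/72, b=Δ0−h0·(2M0+M1)/6=103/24
seg 1: a=5, c=M1/2=-29/8, d=(M2−M1)/(6·1)=29/24, b=Δ1−h1·(2M1+M2)/6=-79/12
t_q=3/4 → seg 0, τ=3/4; S=3+103/24·τ+0·τ²+-29/72·τ³=3097/512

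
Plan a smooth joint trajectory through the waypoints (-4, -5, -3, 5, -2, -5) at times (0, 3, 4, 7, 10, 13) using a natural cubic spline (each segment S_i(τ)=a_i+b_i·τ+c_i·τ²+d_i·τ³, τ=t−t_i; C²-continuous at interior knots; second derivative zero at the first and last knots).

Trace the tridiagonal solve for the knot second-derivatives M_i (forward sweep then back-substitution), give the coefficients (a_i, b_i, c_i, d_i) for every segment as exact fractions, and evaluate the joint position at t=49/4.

Δ: Δ0=-1/3, Δ1=2, Δ2=8/3, Δ3=-7/3, Δ4=-1
row 1: diag=8, rhs=14; c'=1/8, d'=7/4
row 2: denom=8−1·1/8=63/8; d'=(4−1·7/4)/(63/8)=2/7
row 3: denom=12−3·8/21=76/7; d'=(-30−3·2/7)/(76/7)=-54/19
row 4: denom=12−3·21/76=849/76; d'=(8−3·-54/19)/(849/76)=1256/849
back: M4=1256/849
back: M3=-54/19−21/76·1256/849=-920/283
back: M2=2/7−8/21·-920/283=1294/849
back: M1=7/4−1/8·1294/849=1324/849
M: M0=0, M1=1324/849, M2=1294/849, M3=-920/283, M4=1256/849, M5=0
seg 0: a=-4, c=M0/2=0, d=(M1−M0)/(6·3)=662/7641, b=Δ0−h0·(2M0+M1)/6=-315/283
seg 1: a=-5, c=M1/2=662/849, d=(M2−M1)/(6·1)=-5/849, b=Δ1−h1·(2M1+M2)/6=347/283
seg 2: a=-3, c=M2/2=647/849, d=(M3−M2)/(6·3)=-2027/7641, b=Δ2−h2·(2M2+M3)/6=2350/849
seg 3: a=5, c=M3/2=-460/283, d=(M4−M3)/(6·3)=2008/7641, b=Δ3−h3·(2M3+M4)/6=151/849
seg 4: a=-2, c=M4/2=628/849, d=(M5−M4)/(6·3)=-628/7641, b=Δ4−h4·(2M4+M5)/6=-2105/849
t_q=49/4 → seg 4, τ=9/4; S=-2+-2105/849·τ+628/849·τ²+-628/7641·τ³=-21599/4528

  seg 0: a=-4 b=-315/283 c=0 d=662/7641
  seg 1: a=-5 b=347/283 c=662/849 d=-5/849
  seg 2: a=-3 b=2350/849 c=647/849 d=-2027/7641
  seg 3: a=5 b=151/849 c=-460/283 d=2008/7641
  seg 4: a=-2 b=-2105/849 c=628/849 d=-628/7641
S(49/4) = -21599/4528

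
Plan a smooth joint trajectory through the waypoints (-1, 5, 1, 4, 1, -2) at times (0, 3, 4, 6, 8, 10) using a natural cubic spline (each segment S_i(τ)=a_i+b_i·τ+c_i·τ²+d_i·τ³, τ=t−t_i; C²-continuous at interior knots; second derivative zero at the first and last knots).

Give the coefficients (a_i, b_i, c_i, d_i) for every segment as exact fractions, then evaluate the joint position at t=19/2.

Δ: Δ0=2, Δ1=-4, Δ2=3/2, Δ3=-3/2, Δ4=-3/2
row 1: diag=8, rhs=-36; c'=1/8, d'=-9/2
row 2: denom=6−1·1/8=47/8; d'=(33−1·-9/2)/(47/8)=300/47
row 3: denom=8−2·16/47=344/47; d'=(-18−2·300/47)/(344/47)=-723/172
row 4: denom=8−2·47/172=641/86; d'=(0−2·-723/172)/(641/86)=723/641
back: M4=723/641
back: M3=-723/172−47/172·723/641=-2892/641
back: M2=300/47−16/47·-2892/641=5076/641
back: M1=-9/2−1/8·5076/641=-3519/641
M: M0=0, M1=-3519/641, M2=5076/641, M3=-2892/641, M4=723/641, M5=0
seg 0: a=-1, c=M0/2=0, d=(M1−M0)/(6·3)=-391/1282, b=Δ0−h0·(2M0+M1)/6=6083/1282
seg 1: a=5, c=M1/2=-3519/1282, d=(M2−M1)/(6·1)=2865/1282, b=Δ1−h1·(2M1+M2)/6=-2237/641
seg 2: a=1, c=M2/2=2538/641, d=(M3−M2)/(6·2)=-664/641, b=Δ2−h2·(2M2+M3)/6=-2917/1282
seg 3: a=4, c=M3/2=-1446/641, d=(M4−M3)/(6·2)=1205/2564, b=Δ3−h3·(2M3+M4)/6=1451/1282
seg 4: a=1, c=M4/2=723/1282, d=(M5−M4)/(6·2)=-241/2564, b=Δ4−h4·(2M4+M5)/6=-2887/1282
t_q=19/2 → seg 4, τ=3/2; S=1+-2887/1282·τ+723/1282·τ²+-241/2564·τ³=-29255/20512

  seg 0: a=-1 b=6083/1282 c=0 d=-391/1282
  seg 1: a=5 b=-2237/641 c=-3519/1282 d=2865/1282
  seg 2: a=1 b=-2917/1282 c=2538/641 d=-664/641
  seg 3: a=4 b=1451/1282 c=-1446/641 d=1205/2564
  seg 4: a=1 b=-2887/1282 c=723/1282 d=-241/2564
S(19/2) = -29255/20512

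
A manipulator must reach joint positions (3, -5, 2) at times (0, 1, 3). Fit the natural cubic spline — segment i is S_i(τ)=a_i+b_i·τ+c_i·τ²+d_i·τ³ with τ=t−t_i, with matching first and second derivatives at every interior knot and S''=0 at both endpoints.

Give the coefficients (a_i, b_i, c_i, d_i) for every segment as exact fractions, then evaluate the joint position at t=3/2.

  seg 0: a=3 b=-119/12 c=0 d=23/12
  seg 1: a=-5 b=-25/6 c=23/4 d=-23/24
S(3/2) = -369/64

Δ: Δ0=-8, Δ1=7/2
row 1: diag=6, rhs=69; c'=1/3, d'=23/2
back: M1=23/2
M: M0=0, M1=23/2, M2=0
seg 0: a=3, c=M0/2=0, d=(M1−M0)/(6·1)=23/12, b=Δ0−h0·(2M0+M1)/6=-119/12
seg 1: a=-5, c=M1/2=23/4, d=(M2−M1)/(6·2)=-23/24, b=Δ1−h1·(2M1+M2)/6=-25/6
t_q=3/2 → seg 1, τ=1/2; S=-5+-25/6·τ+23/4·τ²+-23/24·τ³=-369/64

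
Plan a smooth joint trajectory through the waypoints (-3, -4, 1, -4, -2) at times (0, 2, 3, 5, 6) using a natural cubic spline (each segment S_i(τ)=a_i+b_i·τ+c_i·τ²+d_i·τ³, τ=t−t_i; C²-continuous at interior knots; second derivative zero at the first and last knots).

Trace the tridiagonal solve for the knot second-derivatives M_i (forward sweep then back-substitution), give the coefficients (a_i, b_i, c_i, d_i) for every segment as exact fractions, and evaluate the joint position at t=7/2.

  seg 0: a=-3 b=-553/186 c=0 d=115/186
  seg 1: a=-4 b=827/186 c=115/31 d=-587/186
  seg 2: a=1 b=223/93 c=-357/62 d=1231/744
  seg 3: a=-4 b=-145/186 c=517/124 d=-517/372
S(7/2) = 1917/1984

Δ: Δ0=-1/2, Δ1=5, Δ2=-5/2, Δ3=2
row 1: diag=6, rhs=33; c'=1/6, d'=11/2
row 2: denom=6−1·1/6=35/6; d'=(-45−1·11/2)/(35/6)=-303/35
row 3: denom=6−2·12/35=186/35; d'=(27−2·-303/35)/(186/35)=517/62
back: M3=517/62
back: M2=-303/35−12/35·517/62=-357/31
back: M1=11/2−1/6·-357/31=230/31
M: M0=0, M1=230/31, M2=-357/31, M3=517/62, M4=0
seg 0: a=-3, c=M0/2=0, d=(M1−M0)/(6·2)=115/186, b=Δ0−h0·(2M0+M1)/6=-553/186
seg 1: a=-4, c=M1/2=115/31, d=(M2−M1)/(6·1)=-587/186, b=Δ1−h1·(2M1+M2)/6=827/186
seg 2: a=1, c=M2/2=-357/62, d=(M3−M2)/(6·2)=1231/744, b=Δ2−h2·(2M2+M3)/6=223/93
seg 3: a=-4, c=M3/2=517/124, d=(M4−M3)/(6·1)=-517/372, b=Δ3−h3·(2M3+M4)/6=-145/186
t_q=7/2 → seg 2, τ=1/2; S=1+223/93·τ+-357/62·τ²+1231/744·τ³=1917/1984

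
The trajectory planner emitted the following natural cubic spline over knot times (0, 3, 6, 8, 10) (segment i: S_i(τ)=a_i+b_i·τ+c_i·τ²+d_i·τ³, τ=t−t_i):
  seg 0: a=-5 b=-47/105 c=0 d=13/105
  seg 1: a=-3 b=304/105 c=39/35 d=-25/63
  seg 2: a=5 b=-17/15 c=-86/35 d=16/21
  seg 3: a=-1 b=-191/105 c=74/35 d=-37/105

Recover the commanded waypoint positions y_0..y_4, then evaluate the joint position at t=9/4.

y_0=-5 y_1=-3 y_2=5 y_3=-1 y_4=1
S(9/4) = -1471/320

y_0 = S_0(0) = a_0 = -5
y_1 = S_1(0) = a_1 = -3
y_2 = S_2(0) = a_2 = 5
y_3 = S_3(0) = a_3 = -1
y_4 = S_3(2) = 1
t_q=9/4 is in segment 0 (τ=9/4); S_0(τ)=-1471/320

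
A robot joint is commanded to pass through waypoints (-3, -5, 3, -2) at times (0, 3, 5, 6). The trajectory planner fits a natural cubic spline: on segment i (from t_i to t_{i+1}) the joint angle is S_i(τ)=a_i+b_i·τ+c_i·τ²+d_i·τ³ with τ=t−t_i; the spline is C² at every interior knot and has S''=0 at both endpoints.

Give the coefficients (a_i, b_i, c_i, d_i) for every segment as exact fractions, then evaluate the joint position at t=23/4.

  seg 0: a=-3 b=-263/84 c=0 d=23/84
  seg 1: a=-5 b=179/42 c=69/28 d=-109/84
  seg 2: a=3 b=-61/42 c=-149/28 d=149/84
S(23/4) = -599/1792

Δ: Δ0=-2/3, Δ1=4, Δ2=-5
row 1: diag=10, rhs=28; c'=1/5, d'=14/5
row 2: denom=6−2·1/5=28/5; d'=(-54−2·14/5)/(28/5)=-149/14
back: M2=-149/14
back: M1=14/5−1/5·-149/14=69/14
M: M0=0, M1=69/14, M2=-149/14, M3=0
seg 0: a=-3, c=M0/2=0, d=(M1−M0)/(6·3)=23/84, b=Δ0−h0·(2M0+M1)/6=-263/84
seg 1: a=-5, c=M1/2=69/28, d=(M2−M1)/(6·2)=-109/84, b=Δ1−h1·(2M1+M2)/6=179/42
seg 2: a=3, c=M2/2=-149/28, d=(M3−M2)/(6·1)=149/84, b=Δ2−h2·(2M2+M3)/6=-61/42
t_q=23/4 → seg 2, τ=3/4; S=3+-61/42·τ+-149/28·τ²+149/84·τ³=-599/1792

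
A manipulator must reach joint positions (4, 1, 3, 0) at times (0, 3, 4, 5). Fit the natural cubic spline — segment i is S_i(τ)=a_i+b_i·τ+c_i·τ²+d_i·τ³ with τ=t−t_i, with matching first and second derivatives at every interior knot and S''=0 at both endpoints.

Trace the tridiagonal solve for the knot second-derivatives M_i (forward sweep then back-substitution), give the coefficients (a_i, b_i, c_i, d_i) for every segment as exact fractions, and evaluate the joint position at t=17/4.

Δ: Δ0=-1, Δ1=2, Δ2=-3
row 1: diag=8, rhs=18; c'=1/8, d'=9/4
row 2: denom=4−1·1/8=31/8; d'=(-30−1·9/4)/(31/8)=-258/31
back: M2=-258/31
back: M1=9/4−1/8·-258/31=102/31
M: M0=0, M1=102/31, M2=-258/31, M3=0
seg 0: a=4, c=M0/2=0, d=(M1−M0)/(6·3)=17/93, b=Δ0−h0·(2M0+M1)/6=-82/31
seg 1: a=1, c=M1/2=51/31, d=(M2−M1)/(6·1)=-60/31, b=Δ1−h1·(2M1+M2)/6=71/31
seg 2: a=3, c=M2/2=-129/31, d=(M3−M2)/(6·1)=43/31, b=Δ2−h2·(2M2+M3)/6=-7/31
t_q=17/4 → seg 2, τ=1/4; S=3+-7/31·τ+-129/31·τ²+43/31·τ³=5367/1984

  seg 0: a=4 b=-82/31 c=0 d=17/93
  seg 1: a=1 b=71/31 c=51/31 d=-60/31
  seg 2: a=3 b=-7/31 c=-129/31 d=43/31
S(17/4) = 5367/1984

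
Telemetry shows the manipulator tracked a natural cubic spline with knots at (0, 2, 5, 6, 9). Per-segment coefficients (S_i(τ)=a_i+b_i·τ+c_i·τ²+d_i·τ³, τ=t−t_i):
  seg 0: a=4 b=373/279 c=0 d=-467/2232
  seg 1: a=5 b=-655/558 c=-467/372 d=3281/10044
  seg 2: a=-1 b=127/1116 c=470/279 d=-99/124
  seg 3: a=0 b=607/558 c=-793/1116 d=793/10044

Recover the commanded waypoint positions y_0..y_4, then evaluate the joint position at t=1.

y_0=4 y_1=5 y_2=-1 y_3=0 y_4=-1
S(1) = 3815/744

y_0 = S_0(0) = a_0 = 4
y_1 = S_1(0) = a_1 = 5
y_2 = S_2(0) = a_2 = -1
y_3 = S_3(0) = a_3 = 0
y_4 = S_3(3) = -1
t_q=1 is in segment 0 (τ=1); S_0(τ)=3815/744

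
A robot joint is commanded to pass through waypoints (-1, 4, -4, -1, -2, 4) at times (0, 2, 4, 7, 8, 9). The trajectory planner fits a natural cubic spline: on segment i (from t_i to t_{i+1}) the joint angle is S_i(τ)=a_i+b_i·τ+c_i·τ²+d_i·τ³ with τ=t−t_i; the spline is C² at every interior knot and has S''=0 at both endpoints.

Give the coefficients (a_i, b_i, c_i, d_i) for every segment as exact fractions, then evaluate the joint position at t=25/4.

Δ: Δ0=5/2, Δ1=-4, Δ2=1, Δ3=-1, Δ4=6
row 1: diag=8, rhs=-39; c'=1/4, d'=-39/8
row 2: denom=10−2·1/4=19/2; d'=(30−2·-39/8)/(19/2)=159/38
row 3: denom=8−3·6/19=134/19; d'=(-12−3·159/38)/(134/19)=-933/268
row 4: denom=4−1·19/134=517/134; d'=(42−1·-933/268)/(517/134)=12189/1034
back: M4=12189/1034
back: M3=-933/268−19/134·12189/1034=-2664/517
back: M2=159/38−6/19·-2664/517=6009/1034
back: M1=-39/8−1/4·6009/1034=-6543/1034
M: M0=0, M1=-6543/1034, M2=6009/1034, M3=-2664/517, M4=12189/1034, M5=0
seg 0: a=-1, c=M0/2=0, d=(M1−M0)/(6·2)=-2181/4136, b=Δ0−h0·(2M0+M1)/6=2383/517
seg 1: a=4, c=M1/2=-6543/2068, d=(M2−M1)/(6·2)=523/517, b=Δ1−h1·(2M1+M2)/6=-1777/1034
seg 2: a=-4, c=M2/2=6009/2068, d=(M3−M2)/(6·3)=-3779/6204, b=Δ2−h2·(2M2+M3)/6=-2311/1034
seg 3: a=-1, c=M3/2=-1332/517, d=(M4−M3)/(6·1)=5839/2068, b=Δ3−h3·(2M3+M4)/6=-2579/2068
seg 4: a=-2, c=M4/2=12189/2068, d=(M5−M4)/(6·1)=-4063/2068, b=Δ4−h4·(2M4+M5)/6=2141/1034
t_q=25/4 → seg 2, τ=9/4; S=-4+-2311/1034·τ+6009/2068·τ²+-3779/6204·τ³=-166357/132352

  seg 0: a=-1 b=2383/517 c=0 d=-2181/4136
  seg 1: a=4 b=-1777/1034 c=-6543/2068 d=523/517
  seg 2: a=-4 b=-2311/1034 c=6009/2068 d=-3779/6204
  seg 3: a=-1 b=-2579/2068 c=-1332/517 d=5839/2068
  seg 4: a=-2 b=2141/1034 c=12189/2068 d=-4063/2068
S(25/4) = -166357/132352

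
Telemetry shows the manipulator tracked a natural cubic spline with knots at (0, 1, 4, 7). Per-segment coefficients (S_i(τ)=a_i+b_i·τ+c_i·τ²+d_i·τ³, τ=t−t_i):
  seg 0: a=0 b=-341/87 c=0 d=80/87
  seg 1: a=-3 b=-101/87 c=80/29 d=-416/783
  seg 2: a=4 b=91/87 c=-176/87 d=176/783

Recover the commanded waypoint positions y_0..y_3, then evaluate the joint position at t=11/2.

y_0 = S_0(0) = a_0 = 0
y_1 = S_1(0) = a_1 = -3
y_2 = S_2(0) = a_2 = 4
y_3 = S_2(3) = -5
t_q=11/2 is in segment 2 (τ=3/2); S_2(τ)=103/58

y_0=0 y_1=-3 y_2=4 y_3=-5
S(11/2) = 103/58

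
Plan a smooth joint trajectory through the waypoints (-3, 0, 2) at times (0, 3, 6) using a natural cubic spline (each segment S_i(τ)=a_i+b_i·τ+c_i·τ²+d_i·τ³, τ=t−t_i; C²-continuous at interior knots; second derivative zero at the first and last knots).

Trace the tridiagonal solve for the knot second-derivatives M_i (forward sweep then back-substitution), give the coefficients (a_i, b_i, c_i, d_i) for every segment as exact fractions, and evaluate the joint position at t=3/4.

  seg 0: a=-3 b=13/12 c=0 d=-1/108
  seg 1: a=0 b=5/6 c=-1/12 d=1/108
S(3/4) = -561/256

Δ: Δ0=1, Δ1=2/3
row 1: diag=12, rhs=-2; c'=1/4, d'=-1/6
back: M1=-1/6
M: M0=0, M1=-1/6, M2=0
seg 0: a=-3, c=M0/2=0, d=(M1−M0)/(6·3)=-1/108, b=Δ0−h0·(2M0+M1)/6=13/12
seg 1: a=0, c=M1/2=-1/12, d=(M2−M1)/(6·3)=1/108, b=Δ1−h1·(2M1+M2)/6=5/6
t_q=3/4 → seg 0, τ=3/4; S=-3+13/12·τ+0·τ²+-1/108·τ³=-561/256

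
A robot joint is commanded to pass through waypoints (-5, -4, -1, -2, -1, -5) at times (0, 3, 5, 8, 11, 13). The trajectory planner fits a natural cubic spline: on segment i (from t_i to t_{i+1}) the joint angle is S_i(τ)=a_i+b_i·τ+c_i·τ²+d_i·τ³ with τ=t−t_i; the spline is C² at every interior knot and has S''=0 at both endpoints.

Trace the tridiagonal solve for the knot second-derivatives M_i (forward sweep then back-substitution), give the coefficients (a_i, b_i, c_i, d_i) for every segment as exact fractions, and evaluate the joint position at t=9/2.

Δ: Δ0=1/3, Δ1=3/2, Δ2=-1/3, Δ3=1/3, Δ4=-2
row 1: diag=10, rhs=7; c'=1/5, d'=7/10
row 2: denom=10−2·1/5=48/5; d'=(-11−2·7/10)/(48/5)=-31/24
row 3: denom=12−3·5/16=177/16; d'=(4−3·-31/24)/(177/16)=42/59
row 4: denom=10−3·16/59=542/59; d'=(-14−3·42/59)/(542/59)=-476/271
back: M4=-476/271
back: M3=42/59−16/59·-476/271=322/271
back: M2=-31/24−5/16·322/271=-1352/813
back: M1=7/10−1/5·-1352/813=1679/1626
M: M0=0, M1=1679/1626, M2=-1352/813, M3=322/271, M4=-476/271, M5=0
seg 0: a=-5, c=M0/2=0, d=(M1−M0)/(6·3)=1679/29268, b=Δ0−h0·(2M0+M1)/6=-595/3252
seg 1: a=-4, c=M1/2=1679/3252, d=(M2−M1)/(6·2)=-487/2168, b=Δ1−h1·(2M1+M2)/6=2221/1626
seg 2: a=-1, c=M2/2=-676/813, d=(M3−M2)/(6·3)=1159/7317, b=Δ2−h2·(2M2+M3)/6=598/813
seg 3: a=-2, c=M3/2=161/271, d=(M4−M3)/(6·3)=-133/813, b=Δ3−h3·(2M3+M4)/6=19/813
seg 4: a=-1, c=M4/2=-238/271, d=(M5−M4)/(6·2)=119/813, b=Δ4−h4·(2M4+M5)/6=-674/813
t_q=9/2 → seg 1, τ=3/2; S=-4+2221/1626·τ+1679/3252·τ²+-487/2168·τ³=-26841/17344

  seg 0: a=-5 b=-595/3252 c=0 d=1679/29268
  seg 1: a=-4 b=2221/1626 c=1679/3252 d=-487/2168
  seg 2: a=-1 b=598/813 c=-676/813 d=1159/7317
  seg 3: a=-2 b=19/813 c=161/271 d=-133/813
  seg 4: a=-1 b=-674/813 c=-238/271 d=119/813
S(9/2) = -26841/17344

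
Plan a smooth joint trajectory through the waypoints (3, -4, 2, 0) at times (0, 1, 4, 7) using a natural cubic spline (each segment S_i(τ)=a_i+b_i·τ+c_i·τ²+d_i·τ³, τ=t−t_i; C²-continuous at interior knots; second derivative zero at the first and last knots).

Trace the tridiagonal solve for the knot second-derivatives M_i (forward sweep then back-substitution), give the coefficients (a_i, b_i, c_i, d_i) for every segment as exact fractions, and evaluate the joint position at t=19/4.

Δ: Δ0=-7, Δ1=2, Δ2=-2/3
row 1: diag=8, rhs=54; c'=3/8, d'=27/4
row 2: denom=12−3·3/8=87/8; d'=(-16−3·27/4)/(87/8)=-10/3
back: M2=-10/3
back: M1=27/4−3/8·-10/3=8
M: M0=0, M1=8, M2=-10/3, M3=0
seg 0: a=3, c=M0/2=0, d=(M1−M0)/(6·1)=4/3, b=Δ0−h0·(2M0+M1)/6=-25/3
seg 1: a=-4, c=M1/2=4, d=(M2−M1)/(6·3)=-17/27, b=Δ1−h1·(2M1+M2)/6=-13/3
seg 2: a=2, c=M2/2=-5/3, d=(M3−M2)/(6·3)=5/27, b=Δ2−h2·(2M2+M3)/6=8/3
t_q=19/4 → seg 2, τ=3/4; S=2+8/3·τ+-5/3·τ²+5/27·τ³=201/64

  seg 0: a=3 b=-25/3 c=0 d=4/3
  seg 1: a=-4 b=-13/3 c=4 d=-17/27
  seg 2: a=2 b=8/3 c=-5/3 d=5/27
S(19/4) = 201/64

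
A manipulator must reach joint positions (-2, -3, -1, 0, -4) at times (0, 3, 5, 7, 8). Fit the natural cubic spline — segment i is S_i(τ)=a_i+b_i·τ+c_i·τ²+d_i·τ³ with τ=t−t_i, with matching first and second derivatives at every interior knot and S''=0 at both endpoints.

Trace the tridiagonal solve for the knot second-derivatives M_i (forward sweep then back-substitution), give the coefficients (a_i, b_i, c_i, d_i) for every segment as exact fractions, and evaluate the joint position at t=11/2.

Δ: Δ0=-1/3, Δ1=1, Δ2=1/2, Δ3=-4
row 1: diag=10, rhs=8; c'=1/5, d'=4/5
row 2: denom=8−2·1/5=38/5; d'=(-3−2·4/5)/(38/5)=-23/38
row 3: denom=6−2·5/19=104/19; d'=(-27−2·-23/38)/(104/19)=-245/52
back: M3=-245/52
back: M2=-23/38−5/19·-245/52=33/52
back: M1=4/5−1/5·33/52=35/52
M: M0=0, M1=35/52, M2=33/52, M3=-245/52, M4=0
seg 0: a=-2, c=M0/2=0, d=(M1−M0)/(6·3)=35/936, b=Δ0−h0·(2M0+M1)/6=-209/312
seg 1: a=-3, c=M1/2=35/104, d=(M2−M1)/(6·2)=-1/312, b=Δ1−h1·(2M1+M2)/6=53/156
seg 2: a=-1, c=M2/2=33/104, d=(M3−M2)/(6·2)=-139/312, b=Δ2−h2·(2M2+M3)/6=257/156
seg 3: a=0, c=M3/2=-245/104, d=(M4−M3)/(6·1)=245/312, b=Δ3−h3·(2M3+M4)/6=-379/156
t_q=11/2 → seg 2, τ=1/2; S=-1+257/156·τ+33/104·τ²+-139/312·τ³=-127/832

  seg 0: a=-2 b=-209/312 c=0 d=35/936
  seg 1: a=-3 b=53/156 c=35/104 d=-1/312
  seg 2: a=-1 b=257/156 c=33/104 d=-139/312
  seg 3: a=0 b=-379/156 c=-245/104 d=245/312
S(11/2) = -127/832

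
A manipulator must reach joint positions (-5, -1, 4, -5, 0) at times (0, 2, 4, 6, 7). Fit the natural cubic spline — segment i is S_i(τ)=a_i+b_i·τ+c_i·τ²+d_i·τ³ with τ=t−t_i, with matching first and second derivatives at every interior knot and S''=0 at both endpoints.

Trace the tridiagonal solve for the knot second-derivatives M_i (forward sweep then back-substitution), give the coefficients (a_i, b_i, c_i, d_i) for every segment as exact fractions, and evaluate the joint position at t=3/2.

  seg 0: a=-5 b=46/41 c=0 d=9/41
  seg 1: a=-1 b=154/41 c=54/41 d=-319/328
  seg 2: a=4 b=-217/82 c=-741/164 d=589/328
  seg 3: a=-5 b=34/41 c=513/82 d=-171/82
S(3/2) = -845/328

Δ: Δ0=2, Δ1=5/2, Δ2=-9/2, Δ3=5
row 1: diag=8, rhs=3; c'=1/4, d'=3/8
row 2: denom=8−2·1/4=15/2; d'=(-42−2·3/8)/(15/2)=-57/10
row 3: denom=6−2·4/15=82/15; d'=(57−2·-57/10)/(82/15)=513/41
back: M3=513/41
back: M2=-57/10−4/15·513/41=-741/82
back: M1=3/8−1/4·-741/82=108/41
M: M0=0, M1=108/41, M2=-741/82, M3=513/41, M4=0
seg 0: a=-5, c=M0/2=0, d=(M1−M0)/(6·2)=9/41, b=Δ0−h0·(2M0+M1)/6=46/41
seg 1: a=-1, c=M1/2=54/41, d=(M2−M1)/(6·2)=-319/328, b=Δ1−h1·(2M1+M2)/6=154/41
seg 2: a=4, c=M2/2=-741/164, d=(M3−M2)/(6·2)=589/328, b=Δ2−h2·(2M2+M3)/6=-217/82
seg 3: a=-5, c=M3/2=513/82, d=(M4−M3)/(6·1)=-171/82, b=Δ3−h3·(2M3+M4)/6=34/41
t_q=3/2 → seg 0, τ=3/2; S=-5+46/41·τ+0·τ²+9/41·τ³=-845/328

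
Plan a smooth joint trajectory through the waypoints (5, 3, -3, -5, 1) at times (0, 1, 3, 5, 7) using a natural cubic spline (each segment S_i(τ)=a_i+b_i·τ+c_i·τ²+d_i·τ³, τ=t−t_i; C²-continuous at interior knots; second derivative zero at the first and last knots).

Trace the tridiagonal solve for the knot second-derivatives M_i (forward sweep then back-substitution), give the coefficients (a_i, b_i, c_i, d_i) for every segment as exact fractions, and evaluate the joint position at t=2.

Δ: Δ0=-2, Δ1=-3, Δ2=-1, Δ3=3
row 1: diag=6, rhs=-6; c'=1/3, d'=-1
row 2: denom=8−2·1/3=22/3; d'=(12−2·-1)/(22/3)=21/11
row 3: denom=8−2·3/11=82/11; d'=(24−2·21/11)/(82/11)=111/41
back: M3=111/41
back: M2=21/11−3/11·111/41=48/41
back: M1=-1−1/3·48/41=-57/41
M: M0=0, M1=-57/41, M2=48/41, M3=111/41, M4=0
seg 0: a=5, c=M0/2=0, d=(M1−M0)/(6·1)=-19/82, b=Δ0−h0·(2M0+M1)/6=-145/82
seg 1: a=3, c=M1/2=-57/82, d=(M2−M1)/(6·2)=35/164, b=Δ1−h1·(2M1+M2)/6=-101/41
seg 2: a=-3, c=M2/2=24/41, d=(M3−M2)/(6·2)=21/164, b=Δ2−h2·(2M2+M3)/6=-110/41
seg 3: a=-5, c=M3/2=111/82, d=(M4−M3)/(6·2)=-37/164, b=Δ3−h3·(2M3+M4)/6=49/41
t_q=2 → seg 1, τ=1; S=3+-101/41·τ+-57/82·τ²+35/164·τ³=9/164

  seg 0: a=5 b=-145/82 c=0 d=-19/82
  seg 1: a=3 b=-101/41 c=-57/82 d=35/164
  seg 2: a=-3 b=-110/41 c=24/41 d=21/164
  seg 3: a=-5 b=49/41 c=111/82 d=-37/164
S(2) = 9/164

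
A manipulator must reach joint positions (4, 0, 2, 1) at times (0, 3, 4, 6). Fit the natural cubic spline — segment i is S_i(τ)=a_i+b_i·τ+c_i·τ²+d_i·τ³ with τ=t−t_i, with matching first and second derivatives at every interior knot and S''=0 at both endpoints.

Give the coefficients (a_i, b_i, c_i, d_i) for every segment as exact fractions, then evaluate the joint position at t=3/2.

  seg 0: a=4 b=-781/282 c=0 d=15/94
  seg 1: a=0 b=217/141 c=135/94 d=-275/282
  seg 2: a=2 b=419/282 c=-70/47 d=35/141
S(3/2) = 289/752

Δ: Δ0=-4/3, Δ1=2, Δ2=-1/2
row 1: diag=8, rhs=20; c'=1/8, d'=5/2
row 2: denom=6−1·1/8=47/8; d'=(-15−1·5/2)/(47/8)=-140/47
back: M2=-140/47
back: M1=5/2−1/8·-140/47=135/47
M: M0=0, M1=135/47, M2=-140/47, M3=0
seg 0: a=4, c=M0/2=0, d=(M1−M0)/(6·3)=15/94, b=Δ0−h0·(2M0+M1)/6=-781/282
seg 1: a=0, c=M1/2=135/94, d=(M2−M1)/(6·1)=-275/282, b=Δ1−h1·(2M1+M2)/6=217/141
seg 2: a=2, c=M2/2=-70/47, d=(M3−M2)/(6·2)=35/141, b=Δ2−h2·(2M2+M3)/6=419/282
t_q=3/2 → seg 0, τ=3/2; S=4+-781/282·τ+0·τ²+15/94·τ³=289/752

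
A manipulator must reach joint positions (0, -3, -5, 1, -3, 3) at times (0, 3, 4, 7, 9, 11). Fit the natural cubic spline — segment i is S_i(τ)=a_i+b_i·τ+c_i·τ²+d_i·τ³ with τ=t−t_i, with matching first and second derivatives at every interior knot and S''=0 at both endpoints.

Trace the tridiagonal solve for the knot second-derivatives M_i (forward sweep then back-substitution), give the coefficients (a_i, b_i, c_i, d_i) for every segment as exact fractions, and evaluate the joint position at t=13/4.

Δ: Δ0=-1, Δ1=-2, Δ2=2, Δ3=-2, Δ4=3
row 1: diag=8, rhs=-6; c'=1/8, d'=-3/4
row 2: denom=8−1·1/8=63/8; d'=(24−1·-3/4)/(63/8)=22/7
row 3: denom=10−3·8/21=62/7; d'=(-24−3·22/7)/(62/7)=-117/31
row 4: denom=8−2·7/31=234/31; d'=(30−2·-117/31)/(234/31)=194/39
back: M4=194/39
back: M3=-117/31−7/31·194/39=-191/39
back: M2=22/7−8/21·-191/39=586/117
back: M1=-3/4−1/8·586/117=-161/117
M: M0=0, M1=-161/117, M2=586/117, M3=-191/39, M4=194/39, M5=0
seg 0: a=0, c=M0/2=0, d=(M1−M0)/(6·3)=-161/2106, b=Δ0−h0·(2M0+M1)/6=-73/234
seg 1: a=-3, c=M1/2=-161/234, d=(M2−M1)/(6·1)=83/78, b=Δ1−h1·(2M1+M2)/6=-278/117
seg 2: a=-5, c=M2/2=293/117, d=(M3−M2)/(6·3)=-1159/2106, b=Δ2−h2·(2M2+M3)/6=-131/234
seg 3: a=1, c=M3/2=-191/78, d=(M4−M3)/(6·2)=385/468, b=Δ3−h3·(2M3+M4)/6=-46/117
seg 4: a=-3, c=M4/2=97/39, d=(M5−M4)/(6·2)=-97/234, b=Δ4−h4·(2M4+M5)/6=-37/117
t_q=13/4 → seg 1, τ=1/4; S=-3+-278/117·τ+-161/234·τ²+83/78·τ³=-18073/4992

  seg 0: a=0 b=-73/234 c=0 d=-161/2106
  seg 1: a=-3 b=-278/117 c=-161/234 d=83/78
  seg 2: a=-5 b=-131/234 c=293/117 d=-1159/2106
  seg 3: a=1 b=-46/117 c=-191/78 d=385/468
  seg 4: a=-3 b=-37/117 c=97/39 d=-97/234
S(13/4) = -18073/4992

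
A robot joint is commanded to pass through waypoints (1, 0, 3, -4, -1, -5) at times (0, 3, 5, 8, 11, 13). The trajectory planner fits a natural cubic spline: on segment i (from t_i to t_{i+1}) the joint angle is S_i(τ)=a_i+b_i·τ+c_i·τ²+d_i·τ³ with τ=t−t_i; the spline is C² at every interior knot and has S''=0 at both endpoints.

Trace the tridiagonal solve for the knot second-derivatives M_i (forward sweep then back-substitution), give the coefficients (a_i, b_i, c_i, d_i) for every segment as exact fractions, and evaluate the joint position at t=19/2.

  seg 0: a=1 b=-1353/1084 c=0 d=2975/29268
  seg 1: a=0 b=811/542 c=2975/3252 d=-2969/6504
  seg 2: a=3 b=-262/813 c=-1483/813 d=938/2439
  seg 3: a=-4 b=-718/813 c=1331/813 d=-2462/7317
  seg 4: a=-1 b=-118/813 c=-377/271 d=377/1626
S(19/2) = -1505/542

Δ: Δ0=-1/3, Δ1=3/2, Δ2=-7/3, Δ3=1, Δ4=-2
row 1: diag=10, rhs=11; c'=1/5, d'=11/10
row 2: denom=10−2·1/5=48/5; d'=(-23−2·11/10)/(48/5)=-21/8
row 3: denom=12−3·5/16=177/16; d'=(20−3·-21/8)/(177/16)=446/177
row 4: denom=10−3·16/59=542/59; d'=(-18−3·446/177)/(542/59)=-754/271
back: M4=-754/271
back: M3=446/177−16/59·-754/271=2662/813
back: M2=-21/8−5/16·2662/813=-2966/813
back: M1=11/10−1/5·-2966/813=2975/1626
M: M0=0, M1=2975/1626, M2=-2966/813, M3=2662/813, M4=-754/271, M5=0
seg 0: a=1, c=M0/2=0, d=(M1−M0)/(6·3)=2975/29268, b=Δ0−h0·(2M0+M1)/6=-1353/1084
seg 1: a=0, c=M1/2=2975/3252, d=(M2−M1)/(6·2)=-2969/6504, b=Δ1−h1·(2M1+M2)/6=811/542
seg 2: a=3, c=M2/2=-1483/813, d=(M3−M2)/(6·3)=938/2439, b=Δ2−h2·(2M2+M3)/6=-262/813
seg 3: a=-4, c=M3/2=1331/813, d=(M4−M3)/(6·3)=-2462/7317, b=Δ3−h3·(2M3+M4)/6=-718/813
seg 4: a=-1, c=M4/2=-377/271, d=(M5−M4)/(6·2)=377/1626, b=Δ4−h4·(2M4+M5)/6=-118/813
t_q=19/2 → seg 3, τ=3/2; S=-4+-718/813·τ+1331/813·τ²+-2462/7317·τ³=-1505/542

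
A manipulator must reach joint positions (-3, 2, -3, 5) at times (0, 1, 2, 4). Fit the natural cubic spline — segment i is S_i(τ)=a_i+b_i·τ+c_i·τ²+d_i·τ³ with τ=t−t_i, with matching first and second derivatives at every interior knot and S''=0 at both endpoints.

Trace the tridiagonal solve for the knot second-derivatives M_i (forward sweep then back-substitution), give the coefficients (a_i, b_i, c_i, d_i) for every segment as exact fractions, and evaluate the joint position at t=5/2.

Δ: Δ0=5, Δ1=-5, Δ2=4
row 1: diag=4, rhs=-60; c'=1/4, d'=-15
row 2: denom=6−1·1/4=23/4; d'=(54−1·-15)/(23/4)=12
back: M2=12
back: M1=-15−1/4·12=-18
M: M0=0, M1=-18, M2=12, M3=0
seg 0: a=-3, c=M0/2=0, d=(M1−M0)/(6·1)=-3, b=Δ0−h0·(2M0+M1)/6=8
seg 1: a=2, c=M1/2=-9, d=(M2−M1)/(6·1)=5, b=Δ1−h1·(2M1+M2)/6=-1
seg 2: a=-3, c=M2/2=6, d=(M3−M2)/(6·2)=-1, b=Δ2−h2·(2M2+M3)/6=-4
t_q=5/2 → seg 2, τ=1/2; S=-3+-4·τ+6·τ²+-1·τ³=-29/8

  seg 0: a=-3 b=8 c=0 d=-3
  seg 1: a=2 b=-1 c=-9 d=5
  seg 2: a=-3 b=-4 c=6 d=-1
S(5/2) = -29/8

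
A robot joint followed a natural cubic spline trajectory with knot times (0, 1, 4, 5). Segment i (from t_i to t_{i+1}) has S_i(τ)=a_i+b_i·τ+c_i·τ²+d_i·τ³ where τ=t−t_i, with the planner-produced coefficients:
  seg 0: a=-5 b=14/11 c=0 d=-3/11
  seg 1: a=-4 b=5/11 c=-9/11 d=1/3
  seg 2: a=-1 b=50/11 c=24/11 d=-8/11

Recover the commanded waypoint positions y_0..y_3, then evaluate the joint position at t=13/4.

y_0=-5 y_1=-4 y_2=-1 y_3=5
S(13/4) = -2339/704

y_0 = S_0(0) = a_0 = -5
y_1 = S_1(0) = a_1 = -4
y_2 = S_2(0) = a_2 = -1
y_3 = S_2(1) = 5
t_q=13/4 is in segment 1 (τ=9/4); S_1(τ)=-2339/704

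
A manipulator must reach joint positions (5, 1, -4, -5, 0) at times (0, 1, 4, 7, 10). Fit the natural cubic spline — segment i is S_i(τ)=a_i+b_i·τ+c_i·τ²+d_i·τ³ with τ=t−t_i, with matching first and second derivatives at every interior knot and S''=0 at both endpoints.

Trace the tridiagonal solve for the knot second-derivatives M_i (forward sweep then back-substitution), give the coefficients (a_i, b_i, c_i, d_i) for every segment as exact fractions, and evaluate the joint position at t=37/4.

Δ: Δ0=-4, Δ1=-5/3, Δ2=-1/3, Δ3=5/3
row 1: diag=8, rhs=14; c'=3/8, d'=7/4
row 2: denom=12−3·3/8=87/8; d'=(8−3·7/4)/(87/8)=22/87
row 3: denom=12−3·8/29=324/29; d'=(12−3·22/87)/(324/29)=163/162
back: M3=163/162
back: M2=22/87−8/29·163/162=-2/81
back: M1=7/4−3/8·-2/81=95/54
M: M0=0, M1=95/54, M2=-2/81, M3=163/162, M4=0
seg 0: a=5, c=M0/2=0, d=(M1−M0)/(6·1)=95/324, b=Δ0−h0·(2M0+M1)/6=-1391/324
seg 1: a=1, c=M1/2=95/108, d=(M2−M1)/(6·3)=-289/2916, b=Δ1−h1·(2M1+M2)/6=-553/162
seg 2: a=-4, c=M2/2=-1/81, d=(M3−M2)/(6·3)=167/2916, b=Δ2−h2·(2M2+M3)/6=-263/324
seg 3: a=-5, c=M3/2=163/324, d=(M4−M3)/(6·3)=-163/2916, b=Δ3−h3·(2M3+M4)/6=107/162
t_q=37/4 → seg 3, τ=9/4; S=-5+107/162·τ+163/324·τ²+-163/2916·τ³=-3695/2304

  seg 0: a=5 b=-1391/324 c=0 d=95/324
  seg 1: a=1 b=-553/162 c=95/108 d=-289/2916
  seg 2: a=-4 b=-263/324 c=-1/81 d=167/2916
  seg 3: a=-5 b=107/162 c=163/324 d=-163/2916
S(37/4) = -3695/2304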